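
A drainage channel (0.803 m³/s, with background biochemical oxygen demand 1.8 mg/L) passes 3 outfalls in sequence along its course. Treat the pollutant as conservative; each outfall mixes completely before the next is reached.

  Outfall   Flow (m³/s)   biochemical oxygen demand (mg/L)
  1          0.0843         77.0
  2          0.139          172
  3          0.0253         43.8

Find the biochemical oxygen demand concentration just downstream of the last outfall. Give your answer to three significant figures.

Outfall 1: combined Q = 0.8873 m³/s; C = (0.8030·1.800 + 0.08430·77.00)/0.8873 = 8.945 mg/L.
Outfall 2: combined Q = 1.026 m³/s; C = (0.8873·8.945 + 0.1390·172.0)/1.026 = 31.03 mg/L.
Outfall 3: combined Q = 1.052 m³/s; C = (1.026·31.03 + 0.02530·43.80)/1.052 = 31.34 mg/L.

31.3 mg/L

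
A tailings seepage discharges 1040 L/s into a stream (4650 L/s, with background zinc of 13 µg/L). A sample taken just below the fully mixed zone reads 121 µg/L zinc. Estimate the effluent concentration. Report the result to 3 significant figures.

604 µg/L

Mass balance: 4650·13.00 + 1040·Cₑ = 5690·121.0
→ Cₑ = (5690·121.0 − 4650·13.00) / 1040 = 603.9 µg/L.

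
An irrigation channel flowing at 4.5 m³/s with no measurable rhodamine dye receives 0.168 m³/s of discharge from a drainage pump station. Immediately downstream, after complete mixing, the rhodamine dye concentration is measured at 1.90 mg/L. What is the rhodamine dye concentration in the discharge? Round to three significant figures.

52.8 mg/L

Mass balance: 4.500·0 + 0.1680·Cₑ = 4.668·1.900
→ Cₑ = (4.668·1.900 − 4.500·0) / 0.1680 = 52.79 mg/L.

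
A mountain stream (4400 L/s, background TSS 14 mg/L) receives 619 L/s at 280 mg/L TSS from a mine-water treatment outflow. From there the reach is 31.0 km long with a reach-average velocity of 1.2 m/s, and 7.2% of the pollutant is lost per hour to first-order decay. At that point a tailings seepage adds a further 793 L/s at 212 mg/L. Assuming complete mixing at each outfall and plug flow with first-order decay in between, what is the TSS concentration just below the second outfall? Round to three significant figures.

Flow-weighted average: C = (4400·14.00 + 619.0·280.0) / 5019 = 234900/5019 = 46.81 mg/L; combined flow 5019 L/s.
Travel time t = 31.0·1000 / 1.2 = 25830 s = 7.176 h.
7.2%/h lost → k = −ln(1 − 0.072) = 0.07472 h⁻¹.
After decay, C = 46.81 × e^(−kt) = 46.81 × 0.5850 = 27.38 mg/L.
Second outfall: C = (5019·27.38 + 793.0·212.0)/5812 = 52.57 mg/L.

52.6 mg/L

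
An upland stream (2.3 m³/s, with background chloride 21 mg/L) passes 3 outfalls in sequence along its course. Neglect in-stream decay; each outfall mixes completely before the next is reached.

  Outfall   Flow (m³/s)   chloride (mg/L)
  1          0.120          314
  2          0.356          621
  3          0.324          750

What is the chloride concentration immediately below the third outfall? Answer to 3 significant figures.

Outfall 1: combined Q = 2.420 m³/s; C = (2.300·21.00 + 0.1200·314.0)/2.420 = 35.53 mg/L.
Outfall 2: combined Q = 2.776 m³/s; C = (2.420·35.53 + 0.3560·621.0)/2.776 = 110.6 mg/L.
Outfall 3: combined Q = 3.100 m³/s; C = (2.776·110.6 + 0.3240·750.0)/3.100 = 177.4 mg/L.

177 mg/L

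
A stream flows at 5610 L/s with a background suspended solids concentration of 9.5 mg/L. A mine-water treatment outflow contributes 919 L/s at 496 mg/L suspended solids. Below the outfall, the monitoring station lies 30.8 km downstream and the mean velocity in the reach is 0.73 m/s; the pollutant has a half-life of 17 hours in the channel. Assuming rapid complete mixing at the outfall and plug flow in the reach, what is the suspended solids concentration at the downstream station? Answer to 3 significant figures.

48.4 mg/L

Conservation of mass: C = (5610·9.500 + 919.0·496.0) / 6529 = 509100/6529 = 77.98 mg/L.
Travel time t = 30.8·1000 / 0.73 = 42190 s = 11.72 h.
Half-life 17 h → k = ln 2 / 17 = 0.04077 h⁻¹ = 0.9786 d⁻¹.
After decay, C = 77.98 × e^(−kt) = 77.98 × 0.6201 = 48.35 mg/L.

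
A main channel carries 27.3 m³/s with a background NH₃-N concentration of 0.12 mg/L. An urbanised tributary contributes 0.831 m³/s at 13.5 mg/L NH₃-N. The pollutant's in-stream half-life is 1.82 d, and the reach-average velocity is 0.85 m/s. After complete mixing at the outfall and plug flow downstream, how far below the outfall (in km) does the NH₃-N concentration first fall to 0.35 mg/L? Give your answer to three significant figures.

74.6 km

Mixed concentration C = ΣQC/ΣQ = (27.30·0.1200 + 0.8310·13.50) / 28.13 = 14.49/28.13 = 0.5153 mg/L.
Half-life 1.82 d → k = ln 2 / 1.82 = 0.3809 d⁻¹.
Set 0.5153·exp(−k·t) = 0.35 → t = ln(0.5153/0.35)/k = 87730 s = 24.37 h.
Distance = v·t = 0.85·87730 = 74570 m = 74.57 km.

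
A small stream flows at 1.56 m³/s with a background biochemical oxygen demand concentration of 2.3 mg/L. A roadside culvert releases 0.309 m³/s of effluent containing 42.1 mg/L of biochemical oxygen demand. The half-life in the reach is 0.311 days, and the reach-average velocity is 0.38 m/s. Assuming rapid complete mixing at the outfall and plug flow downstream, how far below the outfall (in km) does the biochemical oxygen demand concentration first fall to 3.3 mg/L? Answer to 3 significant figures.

Conservation of mass: C = (1.560·2.300 + 0.3090·42.10) / 1.869 = 16.60/1.869 = 8.880 mg/L.
Half-life 0.311 d → k = ln 2 / 0.311 = 2.229 d⁻¹.
Set 8.880·exp(−k·t) = 3.3 → t = ln(8.880/3.3)/k = 38370 s = 10.66 h.
Distance = v·t = 0.38·38370 = 14580 m = 14.58 km.

14.6 km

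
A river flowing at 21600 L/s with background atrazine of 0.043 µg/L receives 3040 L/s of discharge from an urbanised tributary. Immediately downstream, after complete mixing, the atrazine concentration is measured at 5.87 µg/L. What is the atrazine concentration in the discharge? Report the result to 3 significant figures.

47.3 µg/L

Mass balance: 21600·0.04300 + 3040·Cₑ = 24640·5.870
→ Cₑ = (24640·5.870 − 21600·0.04300) / 3040 = 47.27 µg/L.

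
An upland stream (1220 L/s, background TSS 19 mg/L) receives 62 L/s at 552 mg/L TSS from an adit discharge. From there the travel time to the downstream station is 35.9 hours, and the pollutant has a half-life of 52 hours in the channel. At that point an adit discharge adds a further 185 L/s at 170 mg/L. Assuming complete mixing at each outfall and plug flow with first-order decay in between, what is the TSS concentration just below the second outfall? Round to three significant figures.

Flow-weighted average: C = (1220·19.00 + 62.00·552.0) / 1282 = 57400/1282 = 44.78 mg/L; combined flow 1282 L/s.
Half-life 52 h → k = ln 2 / 52 = 0.01333 h⁻¹ = 0.3199 d⁻¹.
After decay, C = 44.78 × e^(−kt) = 44.78 × 0.6197 = 27.75 mg/L.
Second outfall: C = (1282·27.75 + 185.0·170.0)/1467 = 45.69 mg/L.

45.7 mg/L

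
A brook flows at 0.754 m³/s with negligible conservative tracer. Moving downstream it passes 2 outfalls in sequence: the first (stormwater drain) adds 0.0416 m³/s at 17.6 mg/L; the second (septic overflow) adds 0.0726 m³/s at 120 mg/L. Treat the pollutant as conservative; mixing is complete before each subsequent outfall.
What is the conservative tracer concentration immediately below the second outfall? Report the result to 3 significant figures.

10.9 mg/L

After outfall 1: Q = 0.7540 + 0.04160 = 0.7956 m³/s; C = (0.7540·0 + 0.04160·17.60)/0.7956 = 0.9203 mg/L.
After outfall 2: Q = 0.7956 + 0.07260 = 0.8682 m³/s; C = (0.7956·0.9203 + 0.07260·120.0)/0.8682 = 10.88 mg/L.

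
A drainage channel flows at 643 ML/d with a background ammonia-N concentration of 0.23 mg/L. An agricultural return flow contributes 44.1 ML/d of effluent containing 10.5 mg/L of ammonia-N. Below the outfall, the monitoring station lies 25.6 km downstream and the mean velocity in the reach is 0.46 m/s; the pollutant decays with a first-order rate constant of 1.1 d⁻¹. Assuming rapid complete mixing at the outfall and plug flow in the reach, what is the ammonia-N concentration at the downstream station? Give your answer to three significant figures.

0.438 mg/L

Flow-weighted average: C = (643.0·0.2300 + 44.10·10.50) / 687.1 = 610.9/687.1 = 0.8892 mg/L.
Travel time t = 25.6·1000 / 0.46 = 55650 s = 15.46 h.
After decay, C = 0.8892 × e^(−kt) = 0.8892 × 0.4924 = 0.4378 mg/L.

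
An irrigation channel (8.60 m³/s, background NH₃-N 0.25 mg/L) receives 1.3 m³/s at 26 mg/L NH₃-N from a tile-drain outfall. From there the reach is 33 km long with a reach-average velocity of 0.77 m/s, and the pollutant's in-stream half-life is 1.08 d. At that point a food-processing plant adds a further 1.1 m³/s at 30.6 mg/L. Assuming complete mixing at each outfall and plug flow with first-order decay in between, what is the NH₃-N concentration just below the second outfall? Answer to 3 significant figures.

Mixed concentration C = ΣQC/ΣQ = (8.600·0.2500 + 1.300·26.00) / 9.900 = 35.95/9.900 = 3.631 mg/L; combined flow 9.900 m³/s.
Travel time t = 33·1000 / 0.77 = 42860 s = 11.90 h.
Half-life 1.08 d → k = ln 2 / 1.08 = 0.6418 d⁻¹.
After decay, C = 3.631 × e^(−kt) = 3.631 × 0.7273 = 2.641 mg/L.
At the second outfall, C = (9.900·2.641 + 1.100·30.60) / (9.900 + 1.100) = 5.437 mg/L.

5.44 mg/L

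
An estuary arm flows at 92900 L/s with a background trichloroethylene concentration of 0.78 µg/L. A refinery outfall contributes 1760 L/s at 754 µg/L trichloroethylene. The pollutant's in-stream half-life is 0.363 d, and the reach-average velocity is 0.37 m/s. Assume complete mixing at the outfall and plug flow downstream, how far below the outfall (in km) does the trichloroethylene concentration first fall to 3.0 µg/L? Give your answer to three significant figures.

Flow-weighted average: C = (92900·0.7800 + 1760·754.0) / 94660 = 1400000/94660 = 14.78 µg/L.
Half-life 0.363 d → k = ln 2 / 0.363 = 1.909 d⁻¹.
Set 14.78·exp(−k·t) = 3.0 → t = ln(14.78/3.0)/k = 72170 s = 20.05 h.
Distance = v·t = 0.37·72170 = 26700 m = 26.70 km.

26.7 km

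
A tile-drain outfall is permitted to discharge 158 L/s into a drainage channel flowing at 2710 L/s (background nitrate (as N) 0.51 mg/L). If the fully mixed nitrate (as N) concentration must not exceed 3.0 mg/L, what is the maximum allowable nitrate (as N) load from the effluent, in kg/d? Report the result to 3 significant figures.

624 kg/d

Mass balance at the limit: 2710·0.5100 + 158.0·Cₑ = 2868·3.0 → Cₑ = 45.71 mg/L.
158.0 L/s = 0.1580 m³/s. Load = 0.1580 m³/s × 45.71 g/m³ × 86 400 s/d = 624.0 kg/d.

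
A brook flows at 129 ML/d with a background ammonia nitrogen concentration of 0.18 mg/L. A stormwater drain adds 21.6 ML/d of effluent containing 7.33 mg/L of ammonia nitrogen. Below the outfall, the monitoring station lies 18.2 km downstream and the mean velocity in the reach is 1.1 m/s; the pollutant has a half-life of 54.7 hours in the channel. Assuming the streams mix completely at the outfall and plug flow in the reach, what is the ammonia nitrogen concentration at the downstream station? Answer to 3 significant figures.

1.14 mg/L

Mass balance: C = (129.0·0.1800 + 21.60·7.330) / 150.6 = 181.5/150.6 = 1.205 mg/L.
Travel time t = 18.2·1000 / 1.1 = 16550 s = 4.596 h.
Half-life 54.7 h → k = ln 2 / 54.7 = 0.01267 h⁻¹ = 0.3041 d⁻¹.
Applying C = C₀e^(−kt): 1.205 × 0.9434 = 1.137 mg/L.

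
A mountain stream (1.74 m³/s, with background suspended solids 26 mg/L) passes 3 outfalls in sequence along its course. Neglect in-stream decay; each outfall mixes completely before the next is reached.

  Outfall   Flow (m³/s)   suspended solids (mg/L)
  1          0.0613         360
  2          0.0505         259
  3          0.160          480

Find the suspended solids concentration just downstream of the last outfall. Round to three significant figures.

78.1 mg/L

After outfall 1: Q = 1.740 + 0.06130 = 1.801 m³/s; C = (1.740·26.00 + 0.06130·360.0)/1.801 = 37.37 mg/L.
After outfall 2: Q = 1.801 + 0.05050 = 1.852 m³/s; C = (1.801·37.37 + 0.05050·259.0)/1.852 = 43.41 mg/L.
After outfall 3: Q = 1.852 + 0.1600 = 2.012 m³/s; C = (1.852·43.41 + 0.1600·480.0)/2.012 = 78.13 mg/L.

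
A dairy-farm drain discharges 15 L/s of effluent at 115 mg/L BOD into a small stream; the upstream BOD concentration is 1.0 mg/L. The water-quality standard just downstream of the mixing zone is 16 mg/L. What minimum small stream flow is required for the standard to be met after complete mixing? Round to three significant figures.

99.0 L/s

Set C_mix = 16: (Q·1.000 + 15.00·115.0) / (Q + 15.00) = 16
→ Q = 15.00·(115.0 − 16)/(16 − 1.000) = 99.00 L/s.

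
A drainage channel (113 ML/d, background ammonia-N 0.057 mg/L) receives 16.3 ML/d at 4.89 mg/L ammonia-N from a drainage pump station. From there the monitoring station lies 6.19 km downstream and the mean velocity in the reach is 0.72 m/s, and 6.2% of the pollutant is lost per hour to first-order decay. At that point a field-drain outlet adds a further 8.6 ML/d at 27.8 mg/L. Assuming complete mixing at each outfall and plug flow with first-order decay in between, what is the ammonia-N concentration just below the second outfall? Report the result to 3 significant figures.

After mixing, C = (113.0·0.05700 + 16.30·4.890) / 129.3 = 86.15/129.3 = 0.6663 mg/L; combined flow 129.3 ML/d.
Travel time t = 6.19·1000 / 0.72 = 8597 s = 2.388 h.
6.2%/h lost → k = −ln(1 − 0.062) = 0.06401 h⁻¹.
First-order decay: C = 0.6663·exp(−k·t) = 0.6663·0.8583 = 0.5718 mg/L.
Second outfall: C = (129.3·0.5718 + 8.600·27.80)/137.9 = 2.270 mg/L.

2.27 mg/L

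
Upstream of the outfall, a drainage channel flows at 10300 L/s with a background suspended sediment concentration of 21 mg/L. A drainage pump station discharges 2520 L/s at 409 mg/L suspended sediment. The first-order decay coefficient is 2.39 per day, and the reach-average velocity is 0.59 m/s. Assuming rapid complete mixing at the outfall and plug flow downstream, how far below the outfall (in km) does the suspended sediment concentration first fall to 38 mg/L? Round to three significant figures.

Conservation of mass: C = (10300·21.00 + 2520·409.0) / 12820 = 1247000/12820 = 97.27 mg/L.
Set 97.27·exp(−k·t) = 38 → t = ln(97.27/38)/k = 33980 s = 9.438 h.
Distance = v·t = 0.59·33980 = 20050 m = 20.05 km.

20.0 km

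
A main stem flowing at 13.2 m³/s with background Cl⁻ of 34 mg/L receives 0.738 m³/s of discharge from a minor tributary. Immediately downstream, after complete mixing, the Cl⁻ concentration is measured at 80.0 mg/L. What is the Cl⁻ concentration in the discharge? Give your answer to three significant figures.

Mass balance: 13.20·34.00 + 0.7380·Cₑ = 13.94·80.00
→ Cₑ = (13.94·80.00 − 13.20·34.00) / 0.7380 = 902.8 mg/L.

903 mg/L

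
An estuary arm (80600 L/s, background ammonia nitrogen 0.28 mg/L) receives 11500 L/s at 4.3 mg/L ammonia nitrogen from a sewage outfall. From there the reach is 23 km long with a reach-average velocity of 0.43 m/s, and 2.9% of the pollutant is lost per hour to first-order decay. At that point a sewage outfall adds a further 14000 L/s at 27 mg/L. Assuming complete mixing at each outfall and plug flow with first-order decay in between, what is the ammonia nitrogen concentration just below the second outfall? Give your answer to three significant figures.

4.00 mg/L

Flow-weighted average: C = (80600·0.2800 + 11500·4.300) / 92100 = 72020/92100 = 0.7820 mg/L; combined flow 92100 L/s.
Travel time t = 23·1000 / 0.43 = 53490 s = 14.86 h.
2.9%/h lost → k = −ln(1 − 0.029) = 0.02943 h⁻¹.
After decay, C = 0.7820 × e^(−kt) = 0.7820 × 0.6458 = 0.5050 mg/L.
Second outfall: C = (92100·0.5050 + 14000·27.00)/106100 = 4.001 mg/L.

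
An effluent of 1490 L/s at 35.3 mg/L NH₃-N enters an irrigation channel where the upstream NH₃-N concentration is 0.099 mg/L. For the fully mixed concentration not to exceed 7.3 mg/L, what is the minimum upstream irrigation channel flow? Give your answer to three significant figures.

Set C_mix = 7.3: (Q·0.09900 + 1490·35.30) / (Q + 1490) = 7.3
→ Q = 1490·(35.30 − 7.3)/(7.3 − 0.09900) = 5794 L/s.

5790 L/s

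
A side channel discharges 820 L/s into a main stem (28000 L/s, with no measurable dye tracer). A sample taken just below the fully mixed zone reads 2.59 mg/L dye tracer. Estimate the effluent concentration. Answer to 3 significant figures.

91.0 mg/L

Mass balance: 28000·0 + 820.0·Cₑ = 28820·2.590
→ Cₑ = (28820·2.590 − 28000·0) / 820.0 = 91.03 mg/L.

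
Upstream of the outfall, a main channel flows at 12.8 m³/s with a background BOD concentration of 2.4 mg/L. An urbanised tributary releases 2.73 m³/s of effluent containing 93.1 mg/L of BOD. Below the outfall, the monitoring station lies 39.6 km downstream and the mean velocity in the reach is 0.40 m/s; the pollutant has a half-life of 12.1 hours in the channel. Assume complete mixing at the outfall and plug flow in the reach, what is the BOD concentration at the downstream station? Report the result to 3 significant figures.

Mixed concentration C = ΣQC/ΣQ = (12.80·2.400 + 2.730·93.10) / 15.53 = 284.9/15.53 = 18.34 mg/L.
Travel time t = 39.6·1000 / 0.40 = 99000 s = 27.50 h.
Half-life 12.1 h → k = ln 2 / 12.1 = 0.05728 h⁻¹ = 1.375 d⁻¹.
Decay over the reach: 18.34·exp(−kt) = 18.34·0.2069 = 3.796 mg/L.

3.80 mg/L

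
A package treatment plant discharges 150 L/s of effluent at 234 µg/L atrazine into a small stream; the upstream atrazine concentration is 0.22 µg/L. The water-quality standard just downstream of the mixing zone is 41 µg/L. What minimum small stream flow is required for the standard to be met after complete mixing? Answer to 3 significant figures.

Set C_mix = 41: (Q·0.2200 + 150.0·234.0) / (Q + 150.0) = 41
→ Q = 150.0·(234.0 − 41)/(41 − 0.2200) = 709.9 L/s.

710 L/s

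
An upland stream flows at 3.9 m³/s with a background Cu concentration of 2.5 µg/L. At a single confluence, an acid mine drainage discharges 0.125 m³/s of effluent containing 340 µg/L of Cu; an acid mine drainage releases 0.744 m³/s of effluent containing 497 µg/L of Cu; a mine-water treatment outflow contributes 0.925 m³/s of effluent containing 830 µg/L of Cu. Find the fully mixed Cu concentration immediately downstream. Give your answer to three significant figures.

Mass balance: C = (3.900·2.500 + 0.1250·340.0 + 0.7440·497.0 + 0.9250·830.0) / 5.694 = 1190/5.694 = 209.0 µg/L.

209 µg/L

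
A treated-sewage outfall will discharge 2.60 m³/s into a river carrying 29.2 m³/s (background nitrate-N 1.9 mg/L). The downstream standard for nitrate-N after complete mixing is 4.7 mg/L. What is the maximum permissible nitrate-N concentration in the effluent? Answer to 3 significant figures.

36.1 mg/L

At the limit, (Qr·Cr + Qe·Cₑ)/(Qr + Qe) = 4.7:
Cₑ = (31.80·4.7 − 29.20·1.900) / 2.600 = 36.15 mg/L.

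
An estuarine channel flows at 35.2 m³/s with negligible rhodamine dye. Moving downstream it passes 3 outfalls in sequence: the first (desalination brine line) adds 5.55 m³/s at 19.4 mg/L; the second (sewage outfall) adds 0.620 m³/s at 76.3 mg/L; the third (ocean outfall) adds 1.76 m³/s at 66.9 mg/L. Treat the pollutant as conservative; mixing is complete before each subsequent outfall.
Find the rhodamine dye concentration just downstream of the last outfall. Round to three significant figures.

After outfall 1: Q = 35.20 + 5.550 = 40.75 m³/s; C = (35.20·0 + 5.550·19.40)/40.75 = 2.642 mg/L.
After outfall 2: Q = 40.75 + 0.6200 = 41.37 m³/s; C = (40.75·2.642 + 0.6200·76.30)/41.37 = 3.746 mg/L.
After outfall 3: Q = 41.37 + 1.760 = 43.13 m³/s; C = (41.37·3.746 + 1.760·66.90)/43.13 = 6.323 mg/L.

6.32 mg/L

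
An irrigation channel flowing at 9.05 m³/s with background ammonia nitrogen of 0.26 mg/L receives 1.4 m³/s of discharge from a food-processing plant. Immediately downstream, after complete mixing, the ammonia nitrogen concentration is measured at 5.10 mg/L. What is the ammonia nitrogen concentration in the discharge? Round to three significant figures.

36.4 mg/L

Mass balance: 9.050·0.2600 + 1.400·Cₑ = 10.45·5.100
→ Cₑ = (10.45·5.100 − 9.050·0.2600) / 1.400 = 36.39 mg/L.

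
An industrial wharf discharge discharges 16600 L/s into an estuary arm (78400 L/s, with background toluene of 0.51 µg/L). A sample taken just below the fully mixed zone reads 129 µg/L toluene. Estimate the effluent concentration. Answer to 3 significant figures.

Mass balance: 78400·0.5100 + 16600·Cₑ = 95000·129.0
→ Cₑ = (95000·129.0 − 78400·0.5100) / 16600 = 735.8 µg/L.

736 µg/L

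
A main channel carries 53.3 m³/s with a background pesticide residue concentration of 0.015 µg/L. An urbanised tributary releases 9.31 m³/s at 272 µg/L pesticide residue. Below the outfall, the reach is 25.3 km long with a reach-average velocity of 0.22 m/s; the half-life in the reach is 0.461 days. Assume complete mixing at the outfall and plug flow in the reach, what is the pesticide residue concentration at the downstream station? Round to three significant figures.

5.47 µg/L

After mixing, C = (53.30·0.01500 + 9.310·272.0) / 62.61 = 2533/62.61 = 40.46 µg/L.
Travel time t = 25.3·1000 / 0.22 = 115000 s = 31.94 h.
Half-life 0.461 d → k = ln 2 / 0.461 = 1.504 d⁻¹.
Decay over the reach: 40.46·exp(−kt) = 40.46·0.1352 = 5.468 µg/L.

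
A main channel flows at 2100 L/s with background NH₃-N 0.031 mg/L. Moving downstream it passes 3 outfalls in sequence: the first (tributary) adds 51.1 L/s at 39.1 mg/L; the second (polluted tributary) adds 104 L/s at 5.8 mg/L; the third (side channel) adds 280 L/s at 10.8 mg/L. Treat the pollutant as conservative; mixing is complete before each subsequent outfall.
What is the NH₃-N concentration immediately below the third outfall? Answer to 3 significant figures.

Below outfall 1: Q → 2151 L/s, C = (2100·0.03100 + 51.10·39.10)/2151 = 0.9591 mg/L.
Below outfall 2: Q → 2255 L/s, C = (2151·0.9591 + 104.0·5.800)/2255 = 1.182 mg/L.
Below outfall 3: Q → 2535 L/s, C = (2255·1.182 + 280.0·10.80)/2535 = 2.245 mg/L.

2.24 mg/L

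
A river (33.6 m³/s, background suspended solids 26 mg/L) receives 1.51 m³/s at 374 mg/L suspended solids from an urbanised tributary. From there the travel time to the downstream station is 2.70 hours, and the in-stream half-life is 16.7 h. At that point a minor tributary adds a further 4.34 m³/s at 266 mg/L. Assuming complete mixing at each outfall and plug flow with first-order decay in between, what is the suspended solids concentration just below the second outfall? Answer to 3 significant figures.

Mass balance: C = (33.60·26.00 + 1.510·374.0) / 35.11 = 1438/35.11 = 40.97 mg/L; combined flow 35.11 m³/s.
Half-life 16.7 h → k = ln 2 / 16.7 = 0.04151 h⁻¹ = 0.9961 d⁻¹.
After decay, C = 40.97 × e^(−kt) = 40.97 × 0.8940 = 36.62 mg/L.
At the second outfall, C = (35.11·36.62 + 4.340·266.0) / (35.11 + 4.340) = 61.86 mg/L.

61.9 mg/L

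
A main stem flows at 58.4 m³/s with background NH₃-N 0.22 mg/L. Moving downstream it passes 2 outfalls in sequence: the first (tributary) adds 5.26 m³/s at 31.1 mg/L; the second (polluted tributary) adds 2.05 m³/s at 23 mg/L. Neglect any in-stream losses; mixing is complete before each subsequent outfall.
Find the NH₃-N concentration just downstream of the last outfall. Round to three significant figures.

3.40 mg/L

Below outfall 1: Q → 63.66 m³/s, C = (58.40·0.2200 + 5.260·31.10)/63.66 = 2.772 mg/L.
Below outfall 2: Q → 65.71 m³/s, C = (63.66·2.772 + 2.050·23.00)/65.71 = 3.403 mg/L.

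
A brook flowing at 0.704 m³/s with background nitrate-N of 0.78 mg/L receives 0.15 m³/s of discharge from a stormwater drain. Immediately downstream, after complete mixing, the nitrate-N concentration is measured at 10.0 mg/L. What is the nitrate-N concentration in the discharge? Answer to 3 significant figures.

Mass balance: 0.7040·0.7800 + 0.1500·Cₑ = 0.8540·10.00
→ Cₑ = (0.8540·10.00 − 0.7040·0.7800) / 0.1500 = 53.27 mg/L.

53.3 mg/L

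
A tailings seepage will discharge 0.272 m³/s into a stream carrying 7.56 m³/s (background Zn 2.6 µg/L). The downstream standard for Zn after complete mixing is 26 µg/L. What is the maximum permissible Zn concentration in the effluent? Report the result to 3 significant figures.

At the limit, (Qr·Cr + Qe·Cₑ)/(Qr + Qe) = 26:
Cₑ = (7.832·26 − 7.560·2.600) / 0.2720 = 676.4 µg/L.

676 µg/L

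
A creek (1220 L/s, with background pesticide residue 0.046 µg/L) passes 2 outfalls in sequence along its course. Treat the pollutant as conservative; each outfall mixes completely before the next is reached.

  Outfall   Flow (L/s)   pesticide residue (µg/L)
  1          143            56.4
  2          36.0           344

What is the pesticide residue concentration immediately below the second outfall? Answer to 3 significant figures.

14.7 µg/L

After outfall 1: Q = 1220 + 143.0 = 1363 L/s; C = (1220·0.04600 + 143.0·56.40)/1363 = 5.958 µg/L.
After outfall 2: Q = 1363 + 36.00 = 1399 L/s; C = (1363·5.958 + 36.00·344.0)/1399 = 14.66 µg/L.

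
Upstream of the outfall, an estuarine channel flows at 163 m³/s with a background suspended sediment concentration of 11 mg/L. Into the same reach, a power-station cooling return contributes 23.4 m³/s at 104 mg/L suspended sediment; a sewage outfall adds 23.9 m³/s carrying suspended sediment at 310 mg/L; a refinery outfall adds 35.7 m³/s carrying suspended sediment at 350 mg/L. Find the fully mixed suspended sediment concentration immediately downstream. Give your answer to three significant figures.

Flow-weighted average: C = (163.0·11.00 + 23.40·104.0 + 23.90·310.0 + 35.70·350.0) / 246.0 = 24130/246.0 = 98.09 mg/L.

98.1 mg/L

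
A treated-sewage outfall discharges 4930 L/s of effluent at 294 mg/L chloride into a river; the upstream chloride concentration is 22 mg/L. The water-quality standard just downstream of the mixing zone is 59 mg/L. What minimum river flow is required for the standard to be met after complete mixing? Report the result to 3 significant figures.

Set C_mix = 59: (Q·22.00 + 4930·294.0) / (Q + 4930) = 59
→ Q = 4930·(294.0 − 59)/(59 − 22.00) = 31310 L/s.

31300 L/s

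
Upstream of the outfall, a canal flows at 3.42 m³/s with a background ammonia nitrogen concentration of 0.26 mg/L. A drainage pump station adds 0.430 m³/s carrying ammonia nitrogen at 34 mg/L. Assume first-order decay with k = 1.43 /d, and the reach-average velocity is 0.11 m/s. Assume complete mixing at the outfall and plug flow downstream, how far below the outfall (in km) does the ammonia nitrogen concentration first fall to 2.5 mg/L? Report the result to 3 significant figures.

3.17 km

Flow-weighted average: C = (3.420·0.2600 + 0.4300·34.00) / 3.850 = 15.51/3.850 = 4.028 mg/L.
Set 4.028·exp(−k·t) = 2.5 → t = ln(4.028/2.5)/k = 28820 s = 8.007 h.
Distance = v·t = 0.11·28820 = 3171 m = 3.171 km.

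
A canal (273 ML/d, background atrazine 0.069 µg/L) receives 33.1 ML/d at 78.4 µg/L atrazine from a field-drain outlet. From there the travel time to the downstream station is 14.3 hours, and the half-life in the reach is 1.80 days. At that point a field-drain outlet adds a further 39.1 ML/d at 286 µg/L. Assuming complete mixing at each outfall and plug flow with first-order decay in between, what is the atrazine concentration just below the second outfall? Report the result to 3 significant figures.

Mass balance: C = (273.0·0.06900 + 33.10·78.40) / 306.1 = 2614/306.1 = 8.539 µg/L; combined flow 306.1 ML/d.
Half-life 1.80 d → k = ln 2 / 1.80 = 0.3851 d⁻¹.
Decay over the reach: 8.539·exp(−kt) = 8.539·0.7950 = 6.789 µg/L.
Second outfall: C = (306.1·6.789 + 39.10·286.0)/345.2 = 38.41 µg/L.

38.4 µg/L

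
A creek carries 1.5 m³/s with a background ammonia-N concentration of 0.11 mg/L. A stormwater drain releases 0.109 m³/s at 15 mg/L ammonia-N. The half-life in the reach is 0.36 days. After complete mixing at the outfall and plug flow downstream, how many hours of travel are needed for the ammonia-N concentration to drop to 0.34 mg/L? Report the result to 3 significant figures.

Mass balance: C = (1.500·0.1100 + 0.1090·15.00) / 1.609 = 1.800/1.609 = 1.119 mg/L.
Half-life 0.36 d → k = ln 2 / 0.36 = 1.925 d⁻¹.
1.119·exp(−k·t) = 0.34 → t = ln(1.119/0.34)/k = 53440 s = 14.85 h.

14.8 h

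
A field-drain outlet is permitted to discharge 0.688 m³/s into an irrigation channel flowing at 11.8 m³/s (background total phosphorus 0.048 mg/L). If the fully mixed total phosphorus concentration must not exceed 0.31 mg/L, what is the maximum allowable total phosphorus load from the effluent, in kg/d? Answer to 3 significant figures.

Mass balance at the limit: 11.80·0.04800 + 0.6880·Cₑ = 12.49·0.31 → Cₑ = 4.804 mg/L.
Load = 0.6880 m³/s × 4.804 g/m³ × 86 400 s/d = 285.5 kg/d.

286 kg/d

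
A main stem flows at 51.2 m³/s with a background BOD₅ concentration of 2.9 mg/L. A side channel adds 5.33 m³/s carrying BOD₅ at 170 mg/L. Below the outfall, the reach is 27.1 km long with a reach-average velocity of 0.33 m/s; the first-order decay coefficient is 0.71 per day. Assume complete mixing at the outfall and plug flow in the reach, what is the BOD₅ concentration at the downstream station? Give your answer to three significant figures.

9.50 mg/L

Flow-weighted average: C = (51.20·2.900 + 5.330·170.0) / 56.53 = 1055/56.53 = 18.66 mg/L.
Travel time t = 27.1·1000 / 0.33 = 82120 s = 22.81 h.
First-order decay: C = 18.66·exp(−k·t) = 18.66·0.5092 = 9.500 mg/L.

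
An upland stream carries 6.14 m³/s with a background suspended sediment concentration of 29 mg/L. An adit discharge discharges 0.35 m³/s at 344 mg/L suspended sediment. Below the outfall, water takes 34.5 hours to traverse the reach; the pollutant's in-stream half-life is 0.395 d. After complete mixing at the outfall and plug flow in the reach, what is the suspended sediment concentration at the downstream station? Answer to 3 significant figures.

3.69 mg/L

Flow-weighted average: C = (6.140·29.00 + 0.3500·344.0) / 6.490 = 298.5/6.490 = 45.99 mg/L.
Half-life 0.395 d → k = ln 2 / 0.395 = 1.755 d⁻¹.
Applying C = C₀e^(−kt): 45.99 × 0.08026 = 3.691 mg/L.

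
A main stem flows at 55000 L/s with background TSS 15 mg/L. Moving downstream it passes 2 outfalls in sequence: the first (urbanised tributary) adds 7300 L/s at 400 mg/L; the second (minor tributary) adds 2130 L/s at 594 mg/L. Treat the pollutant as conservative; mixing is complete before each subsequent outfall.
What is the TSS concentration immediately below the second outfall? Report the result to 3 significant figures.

77.8 mg/L

Outfall 1: combined Q = 62300 L/s; C = (55000·15.00 + 7300·400.0)/62300 = 60.11 mg/L.
Outfall 2: combined Q = 64430 L/s; C = (62300·60.11 + 2130·594.0)/64430 = 77.76 mg/L.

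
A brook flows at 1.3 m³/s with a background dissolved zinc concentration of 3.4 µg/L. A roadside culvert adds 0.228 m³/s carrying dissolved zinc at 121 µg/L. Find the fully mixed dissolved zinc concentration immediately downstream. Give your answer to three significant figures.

Conservation of mass: C = (1.300·3.400 + 0.2280·121.0) / 1.528 = 32.01/1.528 = 20.95 µg/L.

20.9 µg/L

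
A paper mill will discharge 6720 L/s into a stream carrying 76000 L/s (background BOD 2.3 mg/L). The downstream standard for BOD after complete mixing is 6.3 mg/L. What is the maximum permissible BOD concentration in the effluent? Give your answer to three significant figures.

51.5 mg/L

At the limit, (Qr·Cr + Qe·Cₑ)/(Qr + Qe) = 6.3:
Cₑ = (82720·6.3 − 76000·2.300) / 6720 = 51.54 mg/L.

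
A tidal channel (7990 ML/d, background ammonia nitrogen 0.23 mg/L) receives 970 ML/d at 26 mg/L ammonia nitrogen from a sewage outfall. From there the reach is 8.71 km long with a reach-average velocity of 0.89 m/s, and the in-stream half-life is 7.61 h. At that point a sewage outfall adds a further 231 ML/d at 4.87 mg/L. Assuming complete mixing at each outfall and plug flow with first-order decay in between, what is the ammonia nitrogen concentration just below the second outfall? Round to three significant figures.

2.42 mg/L

Mass balance: C = (7990·0.2300 + 970.0·26.00) / 8960 = 27060/8960 = 3.020 mg/L; combined flow 8960 ML/d.
Travel time t = 8.71·1000 / 0.89 = 9787 s = 2.718 h.
Half-life 7.61 h → k = ln 2 / 7.61 = 0.09108 h⁻¹ = 2.186 d⁻¹.
Applying C = C₀e^(−kt): 3.020 × 0.7807 = 2.357 mg/L.
Second outfall: C = (8960·2.357 + 231.0·4.870)/9191 = 2.421 mg/L.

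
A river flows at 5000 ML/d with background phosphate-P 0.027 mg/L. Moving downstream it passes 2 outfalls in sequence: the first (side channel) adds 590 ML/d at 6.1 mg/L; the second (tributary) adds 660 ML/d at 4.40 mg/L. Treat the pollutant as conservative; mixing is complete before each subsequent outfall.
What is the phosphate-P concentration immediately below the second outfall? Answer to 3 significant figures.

Below outfall 1: Q → 5590 ML/d, C = (5000·0.02700 + 590.0·6.100)/5590 = 0.6680 mg/L.
Below outfall 2: Q → 6250 ML/d, C = (5590·0.6680 + 660.0·4.400)/6250 = 1.062 mg/L.

1.06 mg/L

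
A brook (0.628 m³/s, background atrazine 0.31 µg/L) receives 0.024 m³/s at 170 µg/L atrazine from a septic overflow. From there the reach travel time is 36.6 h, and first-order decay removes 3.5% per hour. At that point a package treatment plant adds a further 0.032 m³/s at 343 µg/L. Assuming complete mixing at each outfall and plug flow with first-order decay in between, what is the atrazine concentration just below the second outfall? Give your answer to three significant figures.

17.7 µg/L

Flow-weighted average: C = (0.6280·0.3100 + 0.02400·170.0) / 0.6520 = 4.275/0.6520 = 6.556 µg/L; combined flow 0.6520 m³/s.
3.5%/h lost → k = −ln(1 − 0.035) = 0.03563 h⁻¹.
First-order decay: C = 6.556·exp(−k·t) = 6.556·0.2715 = 1.780 µg/L.
Second outfall: C = (0.6520·1.780 + 0.03200·343.0)/0.6840 = 17.74 µg/L.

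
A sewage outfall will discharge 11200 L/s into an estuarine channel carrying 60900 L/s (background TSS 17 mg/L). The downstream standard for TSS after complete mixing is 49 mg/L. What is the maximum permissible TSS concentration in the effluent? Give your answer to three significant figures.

At the limit, (Qr·Cr + Qe·Cₑ)/(Qr + Qe) = 49:
Cₑ = (72100·49 − 60900·17.00) / 11200 = 223.0 mg/L.

223 mg/L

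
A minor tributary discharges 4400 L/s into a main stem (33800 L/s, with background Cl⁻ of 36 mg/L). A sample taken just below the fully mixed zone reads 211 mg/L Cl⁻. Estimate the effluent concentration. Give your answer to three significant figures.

Mass balance: 33800·36.00 + 4400·Cₑ = 38200·211.0
→ Cₑ = (38200·211.0 − 33800·36.00) / 4400 = 1555 mg/L.

1560 mg/L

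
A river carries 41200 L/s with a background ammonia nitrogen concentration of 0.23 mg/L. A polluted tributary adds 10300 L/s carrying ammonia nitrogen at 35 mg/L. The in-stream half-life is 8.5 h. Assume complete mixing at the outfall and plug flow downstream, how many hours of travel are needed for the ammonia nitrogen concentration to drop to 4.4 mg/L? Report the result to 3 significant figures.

Mixed concentration C = ΣQC/ΣQ = (41200·0.2300 + 10300·35.00) / 51500 = 370000/51500 = 7.184 mg/L.
Half-life 8.5 h → k = ln 2 / 8.5 = 0.08155 h⁻¹ = 1.957 d⁻¹.
7.184·exp(−k·t) = 4.4 → t = ln(7.184/4.4)/k = 21640 s = 6.012 h.

6.01 h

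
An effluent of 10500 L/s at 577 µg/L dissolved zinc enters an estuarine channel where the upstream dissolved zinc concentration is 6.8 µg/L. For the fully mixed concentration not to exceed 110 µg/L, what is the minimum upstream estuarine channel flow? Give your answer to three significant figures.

Set C_mix = 110: (Q·6.800 + 10500·577.0) / (Q + 10500) = 110
→ Q = 10500·(577.0 − 110)/(110 − 6.800) = 47510 L/s.

47500 L/s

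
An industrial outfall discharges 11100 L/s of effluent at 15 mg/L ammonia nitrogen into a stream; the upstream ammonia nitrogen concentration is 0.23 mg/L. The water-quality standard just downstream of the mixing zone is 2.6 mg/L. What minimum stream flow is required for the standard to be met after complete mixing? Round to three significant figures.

58100 L/s

Set C_mix = 2.6: (Q·0.2300 + 11100·15.00) / (Q + 11100) = 2.6
→ Q = 11100·(15.00 − 2.6)/(2.6 − 0.2300) = 58080 L/s.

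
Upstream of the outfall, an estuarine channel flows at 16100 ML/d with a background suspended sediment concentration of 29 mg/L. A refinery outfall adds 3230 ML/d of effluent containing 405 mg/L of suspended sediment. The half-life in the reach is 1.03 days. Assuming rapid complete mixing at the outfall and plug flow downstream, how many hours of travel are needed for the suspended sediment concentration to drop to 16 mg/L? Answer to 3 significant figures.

After mixing, C = (16100·29.00 + 3230·405.0) / 19330 = 1775000/19330 = 91.83 mg/L.
Half-life 1.03 d → k = ln 2 / 1.03 = 0.6730 d⁻¹.
91.83·exp(−k·t) = 16 → t = ln(91.83/16)/k = 224300 s = 62.32 h.

62.3 h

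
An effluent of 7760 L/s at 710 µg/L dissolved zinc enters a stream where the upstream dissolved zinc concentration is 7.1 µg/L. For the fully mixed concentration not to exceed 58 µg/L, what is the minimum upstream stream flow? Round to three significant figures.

99400 L/s

Set C_mix = 58: (Q·7.100 + 7760·710.0) / (Q + 7760) = 58
→ Q = 7760·(710.0 − 58)/(58 − 7.100) = 99400 L/s.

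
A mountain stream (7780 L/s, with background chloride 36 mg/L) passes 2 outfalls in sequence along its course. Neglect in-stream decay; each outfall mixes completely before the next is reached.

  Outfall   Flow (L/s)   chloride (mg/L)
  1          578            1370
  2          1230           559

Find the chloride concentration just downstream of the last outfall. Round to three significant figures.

After outfall 1: Q = 7780 + 578.0 = 8358 L/s; C = (7780·36.00 + 578.0·1370)/8358 = 128.3 mg/L.
After outfall 2: Q = 8358 + 1230 = 9588 L/s; C = (8358·128.3 + 1230·559.0)/9588 = 183.5 mg/L.

184 mg/L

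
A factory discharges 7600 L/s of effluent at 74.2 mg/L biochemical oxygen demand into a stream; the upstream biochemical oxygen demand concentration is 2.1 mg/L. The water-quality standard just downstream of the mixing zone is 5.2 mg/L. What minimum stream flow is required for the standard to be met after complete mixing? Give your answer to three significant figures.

169000 L/s

Set C_mix = 5.2: (Q·2.100 + 7600·74.20) / (Q + 7600) = 5.2
→ Q = 7600·(74.20 − 5.2)/(5.2 − 2.100) = 169200 L/s.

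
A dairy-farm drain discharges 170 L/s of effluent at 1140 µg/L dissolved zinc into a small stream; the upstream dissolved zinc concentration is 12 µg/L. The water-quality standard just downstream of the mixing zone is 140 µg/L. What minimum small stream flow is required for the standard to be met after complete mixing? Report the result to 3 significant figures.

1330 L/s

Set C_mix = 140: (Q·12.00 + 170.0·1140) / (Q + 170.0) = 140
→ Q = 170.0·(1140 − 140)/(140 − 12.00) = 1328 L/s.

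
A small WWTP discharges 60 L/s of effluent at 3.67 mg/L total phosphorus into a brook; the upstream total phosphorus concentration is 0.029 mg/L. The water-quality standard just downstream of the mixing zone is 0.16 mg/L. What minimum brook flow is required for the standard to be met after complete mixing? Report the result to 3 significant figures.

Set C_mix = 0.16: (Q·0.02900 + 60.00·3.670) / (Q + 60.00) = 0.16
→ Q = 60.00·(3.670 − 0.16)/(0.16 − 0.02900) = 1608 L/s.

1610 L/s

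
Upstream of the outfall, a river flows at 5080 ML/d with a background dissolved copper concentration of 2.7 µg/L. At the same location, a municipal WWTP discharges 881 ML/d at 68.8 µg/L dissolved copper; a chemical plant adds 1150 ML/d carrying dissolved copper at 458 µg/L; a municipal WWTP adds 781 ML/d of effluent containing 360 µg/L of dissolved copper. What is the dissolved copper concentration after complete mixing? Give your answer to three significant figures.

After mixing, C = (5080·2.700 + 881.0·68.80 + 1150·458.0 + 781.0·360.0) / 7892 = 882200/7892 = 111.8 µg/L.

112 µg/L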